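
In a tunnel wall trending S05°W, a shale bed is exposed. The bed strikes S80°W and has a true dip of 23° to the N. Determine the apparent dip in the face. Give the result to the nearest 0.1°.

22.3°

The strike is S80°W and the section trends S05°W; the acute angle between them is β = 75°.
tan α = tan 23° × sin 75° = 0.4245 × 0.9659 = 0.4100
α = arctan(0.4100) = 22.29°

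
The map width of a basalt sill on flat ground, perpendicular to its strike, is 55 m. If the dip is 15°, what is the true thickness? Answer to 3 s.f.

True thickness t = w · sin(dip) = 55 × sin 15°
t = 55 × 0.2588 = 14.235 m

14.2 m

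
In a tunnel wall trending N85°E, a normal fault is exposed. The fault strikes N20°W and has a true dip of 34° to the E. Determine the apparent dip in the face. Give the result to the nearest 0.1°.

33.1°

Angle between strike (N20°W) and section (N85°E): β = 75°.
tan α = tan 34° × sin 75° = 0.6745 × 0.9659 = 0.6515
apparent dip = arctan 0.6515 = 33.09°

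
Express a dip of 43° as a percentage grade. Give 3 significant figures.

93.3%

grade % = 100 × tan 43° = 100 × 0.9325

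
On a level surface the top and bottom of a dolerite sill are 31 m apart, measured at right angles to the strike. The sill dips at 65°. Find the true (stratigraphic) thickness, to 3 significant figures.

True thickness t = w · sin(dip) = 31 × sin 65°
t = 31 × 0.9063 = 28.096 m

28.1 m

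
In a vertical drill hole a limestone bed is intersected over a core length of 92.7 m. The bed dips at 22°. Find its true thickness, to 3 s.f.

85.9 m

True thickness t = h · cos(dip) = 92.7 × cos 22°
t = 92.7 × 0.9272 = 85.950 m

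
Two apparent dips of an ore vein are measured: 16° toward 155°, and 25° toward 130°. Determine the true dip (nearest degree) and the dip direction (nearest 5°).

Represent each trace as a vector plunging at its apparent dip toward its trend (east-north-up frame): v₁ = (0.406, -0.871, -0.276), v₂ = (0.694, -0.583, -0.423).
n = v₁ × v₂ = (0.208, -0.020, 0.368) (taken with n_z > 0).
True dip = arccos(n_z / |n|) = arccos(0.8701) = 29.5°.
The horizontal component of n points toward azimuth atan2(n_x, n_y) = 95°, the dip direction.

true dip 30°, dip direction 095°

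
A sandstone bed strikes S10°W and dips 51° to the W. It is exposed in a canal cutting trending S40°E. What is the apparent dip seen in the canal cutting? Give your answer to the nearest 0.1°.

Angle between strike (S10°W) and section (S40°E): β = 50°.
tan α = tan 51° × sin 50° = 1.2349 × 0.7660 = 0.9460
α = arctan(0.9460) = 43.41°

43.4°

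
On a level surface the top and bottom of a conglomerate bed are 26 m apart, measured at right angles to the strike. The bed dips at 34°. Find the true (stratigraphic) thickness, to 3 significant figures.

14.5 m

True thickness t = w · sin(dip) = 26 × sin 34°
t = 26 × 0.5592 = 14.539 m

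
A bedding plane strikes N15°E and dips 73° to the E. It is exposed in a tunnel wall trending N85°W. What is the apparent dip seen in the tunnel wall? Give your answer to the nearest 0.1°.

72.8°

The strike is N15°E and the section trends N85°W; the acute angle between them is β = 80°.
tan(apparent dip) = tan 73° · sin 80° = 3.2212
α = arctan(3.2212) = 72.75°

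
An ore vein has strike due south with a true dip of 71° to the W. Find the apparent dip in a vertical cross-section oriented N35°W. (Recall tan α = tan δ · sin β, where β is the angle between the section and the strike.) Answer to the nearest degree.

59°

The strike is due south and the section trends N35°W; the acute angle between them is β = 35°.
tan α = tan 71° × sin 35° = 2.9042 × 0.5736 = 1.6658
α = arctan(1.6658) = 59.02°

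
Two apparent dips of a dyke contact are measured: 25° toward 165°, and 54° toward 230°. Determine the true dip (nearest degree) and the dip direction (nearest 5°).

true dip 54°, dip direction 235°

Represent each trace as a vector plunging at its apparent dip toward its trend (east-north-up frame): v₁ = (0.235, -0.875, -0.423), v₂ = (-0.450, -0.378, -0.809).
The plane normal is n = v₁ × v₂ ∝ (-0.549, -0.380, 0.483).
True dip = arccos(n_z / |n|) = arccos(0.5861) = 54.1°.
The horizontal component of n points toward azimuth atan2(n_x, n_y) = 235°, the dip direction.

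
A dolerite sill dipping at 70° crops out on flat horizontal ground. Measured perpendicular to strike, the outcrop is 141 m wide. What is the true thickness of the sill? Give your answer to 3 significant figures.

132 m

True thickness t = w · sin(dip) = 141 × sin 70°
t = 141 × 0.9397 = 132.497 m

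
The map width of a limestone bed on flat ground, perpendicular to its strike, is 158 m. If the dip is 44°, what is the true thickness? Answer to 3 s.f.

True thickness t = w · sin(dip) = 158 × sin 44°
t = 158 × 0.6947 = 109.756 m

110 m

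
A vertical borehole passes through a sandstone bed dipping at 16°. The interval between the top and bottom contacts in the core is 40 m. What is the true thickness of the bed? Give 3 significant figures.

True thickness t = h · cos(dip) = 40 × cos 16°
t = 40 × 0.9613 = 38.450 m

38.5 m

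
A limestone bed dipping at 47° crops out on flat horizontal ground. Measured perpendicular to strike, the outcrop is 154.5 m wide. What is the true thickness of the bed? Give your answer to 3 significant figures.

True thickness t = w · sin(dip) = 154.5 × sin 47°
t = 154.5 × 0.7314 = 112.994 m

113 m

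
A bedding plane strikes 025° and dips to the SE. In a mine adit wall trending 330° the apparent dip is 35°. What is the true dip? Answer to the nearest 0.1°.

40.5°

The section is 55° from the strike.
tan(true dip) = tan 35° / sin 55° = 0.8548
δ = arctan(0.8548) = 40.52°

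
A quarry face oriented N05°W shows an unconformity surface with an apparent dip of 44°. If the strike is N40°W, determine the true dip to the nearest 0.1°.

The section is 35° from the strike.
tan δ = tan α / sin β = tan 44° / sin 35° = 0.9657 / 0.5736 = 1.6836
true dip = arctan 1.6836 = 59.29°

59.3°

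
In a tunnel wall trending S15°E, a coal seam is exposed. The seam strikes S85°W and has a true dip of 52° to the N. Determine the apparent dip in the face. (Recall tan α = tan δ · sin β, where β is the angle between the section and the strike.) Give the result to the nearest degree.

52°

The section lies 80° from the strike.
tan α = tan 52° × sin 80° = 1.2799 × 0.9848 = 1.2605
α = arctan(1.2605) = 51.57°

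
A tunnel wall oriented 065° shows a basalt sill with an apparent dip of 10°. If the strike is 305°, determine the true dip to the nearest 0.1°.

β = acute angle between strike 305° and section 065° = 60°.
tan δ = tan α / sin β = tan 10° / sin 60° = 0.1763 / 0.8660 = 0.2036
true dip = arctan 0.2036 = 11.51°

11.5°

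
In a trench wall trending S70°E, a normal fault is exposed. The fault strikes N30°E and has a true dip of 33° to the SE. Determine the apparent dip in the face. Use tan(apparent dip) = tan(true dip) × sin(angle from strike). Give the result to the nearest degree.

33°

Angle between strike (N30°E) and section (S70°E): β = 80°.
tan(apparent dip) = tan 33° · sin 80° = 0.6395
apparent dip = arctan 0.6395 = 32.60°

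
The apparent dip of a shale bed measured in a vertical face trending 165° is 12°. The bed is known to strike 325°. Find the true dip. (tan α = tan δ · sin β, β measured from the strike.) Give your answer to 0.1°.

31.9°

The section is 20° from the strike.
tan(true dip) = tan 12° / sin 20° = 0.6215
δ = arctan(0.6215) = 31.86°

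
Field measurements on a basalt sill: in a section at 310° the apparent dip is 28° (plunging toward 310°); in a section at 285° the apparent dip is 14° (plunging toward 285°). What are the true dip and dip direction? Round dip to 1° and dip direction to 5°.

Represent each trace as a vector plunging at its apparent dip toward its trend (east-north-up frame): v₁ = (-0.676, 0.568, -0.469), v₂ = (-0.937, 0.251, -0.242).
The plane normal is n = v₁ × v₂ ∝ (-0.019, 0.276, 0.362).
True dip = arccos(n_z / |n|) = arccos(0.7942) = 37.4°.
Dip direction = azimuth of (n_x, n_y) = atan2(-0.019, 0.276) = 356°.

true dip 37°, dip direction 355°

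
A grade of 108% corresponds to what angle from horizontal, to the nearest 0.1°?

tan θ = 108/100 = 1.0800
θ = arctan(1.0800) = 47.20°

47.2°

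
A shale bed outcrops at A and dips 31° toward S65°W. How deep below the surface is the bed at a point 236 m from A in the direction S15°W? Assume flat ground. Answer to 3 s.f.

The hole lies 50° from the dip direction, so the down-dip offset is 236 × cos 50° = 151.70 m.
Depth = down-dip offset × tan(dip) = 151.70 × tan 31° = 151.70 × 0.6009
Depth = 91.15 m

91.1 m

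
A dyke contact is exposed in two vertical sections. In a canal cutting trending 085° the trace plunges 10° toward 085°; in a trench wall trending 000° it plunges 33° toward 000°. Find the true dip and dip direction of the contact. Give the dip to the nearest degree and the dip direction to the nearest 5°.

true dip 33°, dip direction 010°

Represent each trace as a vector plunging at its apparent dip toward its trend (east-north-up frame): v₁ = (0.981, 0.086, -0.174), v₂ = (0.000, 0.839, -0.545).
n = v₁ × v₂ = (0.099, 0.534, 0.823) (taken with n_z > 0).
True dip = arccos(n_z / |n|) = arccos(0.8344) = 33.4°.
Dip direction = atan2(0.099, 0.534) = 10° (azimuth of n's horizontal projection).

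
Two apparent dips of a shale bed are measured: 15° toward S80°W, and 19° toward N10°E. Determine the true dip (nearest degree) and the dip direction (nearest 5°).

true dip 28°, dip direction 320°

Each apparent-dip line lies in the plane. As unit vectors (x east, y north, z up), v₁ plunges 15°→S80°W and v₂ plunges 19°→N10°E.
The plane normal is n = v₁ × v₂ ∝ (-0.296, 0.352, 0.858).
tan δ = √(n_x²+n_y²)/n_z = 0.460/0.858, so δ = 28.2°.
The horizontal component of n points toward azimuth atan2(n_x, n_y) = 320°, the dip direction.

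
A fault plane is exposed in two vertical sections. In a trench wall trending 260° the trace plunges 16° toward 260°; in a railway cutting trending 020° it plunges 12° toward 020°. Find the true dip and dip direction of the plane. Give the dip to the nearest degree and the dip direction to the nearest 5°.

true dip 27°, dip direction 315°

Each apparent-dip line lies in the plane. As unit vectors (x east, y north, z up), v₁ plunges 16°→260° and v₂ plunges 12°→020°.
n = v₁ × v₂ = (-0.288, 0.289, 0.814) (taken with n_z > 0).
Dip δ = arctan(|n_h|/n_z) = arctan(0.408/0.814) = 26.6°.
The horizontal component of n points toward azimuth atan2(n_x, n_y) = 315°, the dip direction.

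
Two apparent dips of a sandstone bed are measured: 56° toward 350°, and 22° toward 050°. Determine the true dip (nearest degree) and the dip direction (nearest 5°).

The two traces are lines in the plane: v₁ = (sin 350°·cos 56°, cos 350°·cos 56°, −sin 56°), v₂ = (sin 50°·cos 22°, cos 50°·cos 22°, −sin 22°).
n = v₁ × v₂ = (-0.288, 0.625, 0.449) (taken with n_z > 0).
tan δ = √(n_x²+n_y²)/n_z = 0.688/0.449, so δ = 56.9°.
Dip direction = atan2(-0.288, 0.625) = 335° (azimuth of n's horizontal projection).

true dip 57°, dip direction 335°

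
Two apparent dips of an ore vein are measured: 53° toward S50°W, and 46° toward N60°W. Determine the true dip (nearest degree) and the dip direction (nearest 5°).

true dip 56°, dip direction 255°

Represent each trace as a vector plunging at its apparent dip toward its trend (east-north-up frame): v₁ = (-0.461, -0.387, -0.799), v₂ = (-0.602, 0.347, -0.719).
Cross product v₁ × v₂ gives the pole to the plane: n ∝ (-0.556, -0.149, 0.393).
True dip = arccos(n_z / |n|) = arccos(0.5640) = 55.7°.
The horizontal component of n points toward azimuth atan2(n_x, n_y) = 255°, the dip direction.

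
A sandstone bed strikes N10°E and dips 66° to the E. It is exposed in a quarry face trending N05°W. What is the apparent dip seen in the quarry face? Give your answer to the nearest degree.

The strike is N10°E and the section trends N05°W; the acute angle between them is β = 15°.
tan α = tan 66° × sin 15° = 2.2460 × 0.2588 = 0.5813
apparent dip = arctan 0.5813 = 30.17°

30°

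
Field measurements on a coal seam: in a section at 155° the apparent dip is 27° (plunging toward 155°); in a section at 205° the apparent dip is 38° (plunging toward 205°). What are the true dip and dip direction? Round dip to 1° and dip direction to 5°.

The two traces are lines in the plane: v₁ = (sin 155°·cos 27°, cos 155°·cos 27°, −sin 27°), v₂ = (sin 205°·cos 38°, cos 205°·cos 38°, −sin 38°).
The plane normal is n = v₁ × v₂ ∝ (-0.173, -0.383, 0.538).
tan δ = √(n_x²+n_y²)/n_z = 0.420/0.538, so δ = 38.0°.
Dip direction = atan2(-0.173, -0.383) = 204° (azimuth of n's horizontal projection).

true dip 38°, dip direction 205°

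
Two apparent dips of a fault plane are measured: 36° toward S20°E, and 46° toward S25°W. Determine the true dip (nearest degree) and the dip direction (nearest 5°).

true dip 46°, dip direction 205°

The two traces are lines in the plane: v₁ = (sin 160°·cos 36°, cos 160°·cos 36°, −sin 36°), v₂ = (sin 205°·cos 46°, cos 205°·cos 46°, −sin 46°).
The plane normal is n = v₁ × v₂ ∝ (-0.177, -0.372, 0.397).
Dip δ = arctan(|n_h|/n_z) = arctan(0.412/0.397) = 46.0°.
Dip direction = azimuth of (n_x, n_y) = atan2(-0.177, -0.372) = 205°.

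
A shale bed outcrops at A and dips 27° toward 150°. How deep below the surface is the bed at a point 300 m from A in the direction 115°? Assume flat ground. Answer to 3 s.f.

125 m

The hole lies 35° from the dip direction, so the down-dip offset is 300 × cos 35° = 245.75 m.
Depth = down-dip offset × tan(dip) = 245.75 × tan 27° = 245.75 × 0.5095
Depth = 125.21 m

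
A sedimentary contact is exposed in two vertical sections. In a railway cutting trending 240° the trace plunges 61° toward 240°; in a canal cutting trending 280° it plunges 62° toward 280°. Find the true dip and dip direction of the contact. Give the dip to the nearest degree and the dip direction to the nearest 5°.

true dip 63°, dip direction 265°

Each apparent-dip line lies in the plane. As unit vectors (x east, y north, z up), v₁ plunges 61°→240° and v₂ plunges 62°→280°.
The plane normal is n = v₁ × v₂ ∝ (-0.285, -0.034, 0.146).
Dip δ = arctan(|n_h|/n_z) = arctan(0.287/0.146) = 63.0°.
Dip direction = atan2(-0.285, -0.034) = 263° (azimuth of n's horizontal projection).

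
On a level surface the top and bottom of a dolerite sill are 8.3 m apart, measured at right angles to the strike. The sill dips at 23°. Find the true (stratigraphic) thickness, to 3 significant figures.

3.24 m

True thickness t = w · sin(dip) = 8.3 × sin 23°
t = 8.3 × 0.3907 = 3.243 m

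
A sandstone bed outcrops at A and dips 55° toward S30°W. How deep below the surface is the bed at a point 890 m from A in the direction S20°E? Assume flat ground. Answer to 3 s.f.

817 m

The hole lies 50° from the dip direction, so the down-dip offset is 890 × cos 50° = 572.08 m.
Depth = down-dip offset × tan(dip) = 572.08 × tan 55° = 572.08 × 1.4281
Depth = 817.02 m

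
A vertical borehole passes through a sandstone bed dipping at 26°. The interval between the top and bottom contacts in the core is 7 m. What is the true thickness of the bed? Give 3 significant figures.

True thickness t = h · cos(dip) = 7 × cos 26°
t = 7 × 0.8988 = 6.292 m

6.29 m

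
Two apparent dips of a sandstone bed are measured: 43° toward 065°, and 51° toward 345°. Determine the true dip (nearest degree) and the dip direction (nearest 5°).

true dip 55°, dip direction 015°

Represent each trace as a vector plunging at its apparent dip toward its trend (east-north-up frame): v₁ = (0.663, 0.309, -0.682), v₂ = (-0.163, 0.608, -0.777).
n = v₁ × v₂ = (0.174, 0.626, 0.453) (taken with n_z > 0).
True dip = arccos(n_z / |n|) = arccos(0.5720) = 55.1°.
Dip direction = atan2(0.174, 0.626) = 16° (azimuth of n's horizontal projection).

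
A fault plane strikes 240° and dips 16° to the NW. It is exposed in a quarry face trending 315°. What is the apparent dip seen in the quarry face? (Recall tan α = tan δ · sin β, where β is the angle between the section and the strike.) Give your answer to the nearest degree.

15°

The strike is 240° and the section trends 315°; the acute angle between them is β = 75°.
tan α = tan 16° × sin 75° = 0.2867 × 0.9659 = 0.2770
α = arctan(0.2770) = 15.48°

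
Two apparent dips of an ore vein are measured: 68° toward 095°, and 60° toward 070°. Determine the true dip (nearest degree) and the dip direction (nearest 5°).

true dip 70°, dip direction 120°

Represent each trace as a vector plunging at its apparent dip toward its trend (east-north-up frame): v₁ = (0.373, -0.033, -0.927), v₂ = (0.470, 0.171, -0.866).
Cross product v₁ × v₂ gives the pole to the plane: n ∝ (0.187, -0.112, 0.079).
tan δ = √(n_x²+n_y²)/n_z = 0.218/0.079, so δ = 70.0°.
The horizontal component of n points toward azimuth atan2(n_x, n_y) = 121°, the dip direction.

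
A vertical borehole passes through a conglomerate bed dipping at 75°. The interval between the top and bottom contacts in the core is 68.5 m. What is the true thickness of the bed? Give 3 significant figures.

True thickness t = h · cos(dip) = 68.5 × cos 75°
t = 68.5 × 0.2588 = 17.729 m

17.7 m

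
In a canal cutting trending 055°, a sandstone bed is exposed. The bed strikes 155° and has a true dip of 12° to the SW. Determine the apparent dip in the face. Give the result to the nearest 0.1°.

11.8°

The strike is 155° and the section trends 055°; the acute angle between them is β = 80°.
tan α = tan 12° × sin 80° = 0.2126 × 0.9848 = 0.2093
α = arctan(0.2093) = 11.82°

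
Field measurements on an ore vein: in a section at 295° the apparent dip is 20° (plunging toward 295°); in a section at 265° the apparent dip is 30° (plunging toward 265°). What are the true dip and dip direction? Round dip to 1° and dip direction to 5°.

Represent each trace as a vector plunging at its apparent dip toward its trend (east-north-up frame): v₁ = (-0.852, 0.397, -0.342), v₂ = (-0.863, -0.075, -0.500).
Cross product v₁ × v₂ gives the pole to the plane: n ∝ (-0.224, -0.131, 0.407).
True dip = arccos(n_z / |n|) = arccos(0.8429) = 32.5°.
The horizontal component of n points toward azimuth atan2(n_x, n_y) = 240°, the dip direction.

true dip 33°, dip direction 240°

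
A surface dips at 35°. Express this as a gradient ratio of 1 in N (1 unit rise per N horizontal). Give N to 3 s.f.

1 : N means tan θ = 1/N, so N = 1/tan 35° = 1/0.7002

1 in 1.43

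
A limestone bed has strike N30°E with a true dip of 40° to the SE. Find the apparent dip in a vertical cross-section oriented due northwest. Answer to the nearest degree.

39°

Angle between strike (N30°E) and section (due northwest): β = 75°.
tan(apparent dip) = tan 40° · sin 75° = 0.8105
apparent dip = arctan 0.8105 = 39.03°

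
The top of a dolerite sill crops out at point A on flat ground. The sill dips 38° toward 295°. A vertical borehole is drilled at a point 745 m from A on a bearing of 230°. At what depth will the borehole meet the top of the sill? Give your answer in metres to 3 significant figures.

246 m

The hole lies 65° from the dip direction, so the down-dip offset is 745 × cos 65° = 314.85 m.
Depth = down-dip offset × tan(dip) = 314.85 × tan 38° = 314.85 × 0.7813
Depth = 245.99 m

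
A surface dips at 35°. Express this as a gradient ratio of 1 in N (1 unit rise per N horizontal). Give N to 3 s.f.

1 : N means tan θ = 1/N, so N = 1/tan 35° = 1/0.7002

1 in 1.43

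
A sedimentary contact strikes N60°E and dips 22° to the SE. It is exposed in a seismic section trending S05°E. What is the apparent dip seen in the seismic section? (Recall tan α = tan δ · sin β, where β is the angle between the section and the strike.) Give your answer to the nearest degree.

Angle between strike (N60°E) and section (S05°E): β = 65°.
tan α = tan 22° × sin 65° = 0.4040 × 0.9063 = 0.3662
apparent dip = arctan 0.3662 = 20.11°

20°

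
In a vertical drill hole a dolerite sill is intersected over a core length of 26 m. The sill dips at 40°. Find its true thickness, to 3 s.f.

19.9 m

True thickness t = h · cos(dip) = 26 × cos 40°
t = 26 × 0.7660 = 19.917 m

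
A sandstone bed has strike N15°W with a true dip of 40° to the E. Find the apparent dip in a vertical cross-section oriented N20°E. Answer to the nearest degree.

The strike is N15°W and the section trends N20°E; the acute angle between them is β = 35°.
tan(apparent dip) = tan 40° · sin 35° = 0.4813
α = arctan(0.4813) = 25.70°

26°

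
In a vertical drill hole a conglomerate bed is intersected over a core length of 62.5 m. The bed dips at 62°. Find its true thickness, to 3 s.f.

29.3 m

True thickness t = h · cos(dip) = 62.5 × cos 62°
t = 62.5 × 0.4695 = 29.342 m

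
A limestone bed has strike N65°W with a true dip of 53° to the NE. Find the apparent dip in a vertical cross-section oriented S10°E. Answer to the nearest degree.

47°

The strike is N65°W and the section trends S10°E; the acute angle between them is β = 55°.
tan(apparent dip) = tan 53° · sin 55° = 1.0871
α = arctan(1.0871) = 47.39°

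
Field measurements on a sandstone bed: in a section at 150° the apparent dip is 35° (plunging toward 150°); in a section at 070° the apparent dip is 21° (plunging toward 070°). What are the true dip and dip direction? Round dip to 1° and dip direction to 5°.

The two traces are lines in the plane: v₁ = (sin 150°·cos 35°, cos 150°·cos 35°, −sin 35°), v₂ = (sin 70°·cos 21°, cos 70°·cos 21°, −sin 21°).
Cross product v₁ × v₂ gives the pole to the plane: n ∝ (0.437, -0.356, 0.753).
True dip = arccos(n_z / |n|) = arccos(0.8003) = 36.8°.
Dip direction = atan2(0.437, -0.356) = 129° (azimuth of n's horizontal projection).

true dip 37°, dip direction 130°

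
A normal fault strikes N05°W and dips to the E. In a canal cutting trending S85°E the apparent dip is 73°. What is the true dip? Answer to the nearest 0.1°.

β = acute angle between strike N05°W and section S85°E = 80°.
tan(true dip) = tan 73° / sin 80° = 3.3213
true dip = arctan 3.3213 = 73.24°

73.2°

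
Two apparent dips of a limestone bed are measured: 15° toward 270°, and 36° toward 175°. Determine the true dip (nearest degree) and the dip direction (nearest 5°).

Each apparent-dip line lies in the plane. As unit vectors (x east, y north, z up), v₁ plunges 15°→270° and v₂ plunges 36°→175°.
The plane normal is n = v₁ × v₂ ∝ (-0.209, -0.586, 0.778).
True dip = arccos(n_z / |n|) = arccos(0.7812) = 38.6°.
Dip direction = atan2(-0.209, -0.586) = 200° (azimuth of n's horizontal projection).

true dip 39°, dip direction 200°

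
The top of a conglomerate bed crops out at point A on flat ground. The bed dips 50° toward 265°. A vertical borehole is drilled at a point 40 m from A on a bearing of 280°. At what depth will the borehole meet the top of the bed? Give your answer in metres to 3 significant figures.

46.0 m

The hole lies 15° from the dip direction, so the down-dip offset is 40 × cos 15° = 38.64 m.
Depth = down-dip offset × tan(dip) = 38.64 × tan 50° = 38.64 × 1.1918
Depth = 46.05 m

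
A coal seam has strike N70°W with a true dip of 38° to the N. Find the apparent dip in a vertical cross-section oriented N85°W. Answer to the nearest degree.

The section lies 15° from the strike.
tan(apparent dip) = tan 38° · sin 15° = 0.2022
apparent dip = arctan 0.2022 = 11.43°

11°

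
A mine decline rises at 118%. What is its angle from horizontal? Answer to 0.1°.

tan θ = 118/100 = 1.1800
θ = arctan(1.1800) = 49.72°

49.7°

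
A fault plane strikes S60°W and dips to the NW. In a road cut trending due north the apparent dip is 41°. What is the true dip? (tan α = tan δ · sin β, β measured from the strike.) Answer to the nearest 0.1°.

β = acute angle between strike S60°W and section due north = 60°.
tan(true dip) = tan 41° / sin 60° = 1.0038
δ = arctan(1.0038) = 45.11°

45.1°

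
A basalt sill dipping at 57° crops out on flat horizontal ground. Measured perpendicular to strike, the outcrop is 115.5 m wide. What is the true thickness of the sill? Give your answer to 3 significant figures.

True thickness t = w · sin(dip) = 115.5 × sin 57°
t = 115.5 × 0.8387 = 96.866 m

96.9 m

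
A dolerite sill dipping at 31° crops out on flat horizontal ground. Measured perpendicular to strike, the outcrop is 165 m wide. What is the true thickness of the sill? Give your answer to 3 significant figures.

85.0 m

True thickness t = w · sin(dip) = 165 × sin 31°
t = 165 × 0.5150 = 84.981 m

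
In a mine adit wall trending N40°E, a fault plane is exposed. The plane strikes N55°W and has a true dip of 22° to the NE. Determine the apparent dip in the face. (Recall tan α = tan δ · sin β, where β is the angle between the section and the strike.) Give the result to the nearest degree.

Angle between strike (N55°W) and section (N40°E): β = 85°.
tan α = tan 22° × sin 85° = 0.4040 × 0.9962 = 0.4025
α = arctan(0.4025) = 21.92°

22°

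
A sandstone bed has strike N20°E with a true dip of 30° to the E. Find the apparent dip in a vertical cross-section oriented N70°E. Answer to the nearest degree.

24°

The strike is N20°E and the section trends N70°E; the acute angle between them is β = 50°.
tan α = tan 30° × sin 50° = 0.5774 × 0.7660 = 0.4423
α = arctan(0.4423) = 23.86°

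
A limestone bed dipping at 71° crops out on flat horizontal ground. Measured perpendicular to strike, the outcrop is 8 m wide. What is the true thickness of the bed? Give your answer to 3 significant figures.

True thickness t = w · sin(dip) = 8 × sin 71°
t = 8 × 0.9455 = 7.564 m

7.56 m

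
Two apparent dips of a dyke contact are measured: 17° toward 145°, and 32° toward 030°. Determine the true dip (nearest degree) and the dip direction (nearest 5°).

Each apparent-dip line lies in the plane. As unit vectors (x east, y north, z up), v₁ plunges 17°→145° and v₂ plunges 32°→030°.
Cross product v₁ × v₂ gives the pole to the plane: n ∝ (0.630, 0.167, 0.735).
True dip = arccos(n_z / |n|) = arccos(0.7483) = 41.6°.
Dip direction = azimuth of (n_x, n_y) = atan2(0.630, 0.167) = 75°.

true dip 42°, dip direction 075°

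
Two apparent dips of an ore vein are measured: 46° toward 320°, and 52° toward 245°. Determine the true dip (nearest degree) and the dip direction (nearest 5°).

true dip 56°, dip direction 275°

The two traces are lines in the plane: v₁ = (sin 320°·cos 46°, cos 320°·cos 46°, −sin 46°), v₂ = (sin 245°·cos 52°, cos 245°·cos 52°, −sin 52°).
The plane normal is n = v₁ × v₂ ∝ (-0.606, 0.050, 0.413).
tan δ = √(n_x²+n_y²)/n_z = 0.609/0.413, so δ = 55.8°.
Dip direction = azimuth of (n_x, n_y) = atan2(-0.606, 0.050) = 275°.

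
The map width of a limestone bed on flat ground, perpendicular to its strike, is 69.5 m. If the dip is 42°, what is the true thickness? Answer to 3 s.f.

46.5 m

True thickness t = w · sin(dip) = 69.5 × sin 42°
t = 69.5 × 0.6691 = 46.505 m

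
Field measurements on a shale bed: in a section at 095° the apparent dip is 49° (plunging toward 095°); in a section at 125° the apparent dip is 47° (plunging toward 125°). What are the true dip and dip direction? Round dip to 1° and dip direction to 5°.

The two traces are lines in the plane: v₁ = (sin 95°·cos 49°, cos 95°·cos 49°, −sin 49°), v₂ = (sin 125°·cos 47°, cos 125°·cos 47°, −sin 47°).
The plane normal is n = v₁ × v₂ ∝ (0.253, -0.056, 0.224).
Dip δ = arctan(|n_h|/n_z) = arctan(0.260/0.224) = 49.2°.
Dip direction = atan2(0.253, -0.056) = 103° (azimuth of n's horizontal projection).

true dip 49°, dip direction 105°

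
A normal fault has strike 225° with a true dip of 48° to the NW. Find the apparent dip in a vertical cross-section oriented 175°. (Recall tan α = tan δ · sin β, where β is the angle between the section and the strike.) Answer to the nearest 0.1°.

40.4°

The section lies 50° from the strike.
tan(apparent dip) = tan 48° · sin 50° = 0.8508
apparent dip = arctan 0.8508 = 40.39°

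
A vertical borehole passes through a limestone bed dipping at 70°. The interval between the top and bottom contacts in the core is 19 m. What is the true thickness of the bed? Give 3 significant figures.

6.50 m

True thickness t = h · cos(dip) = 19 × cos 70°
t = 19 × 0.3420 = 6.498 m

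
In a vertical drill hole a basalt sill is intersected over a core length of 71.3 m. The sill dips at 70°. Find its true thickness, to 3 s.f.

True thickness t = h · cos(dip) = 71.3 × cos 70°
t = 71.3 × 0.3420 = 24.386 m

24.4 m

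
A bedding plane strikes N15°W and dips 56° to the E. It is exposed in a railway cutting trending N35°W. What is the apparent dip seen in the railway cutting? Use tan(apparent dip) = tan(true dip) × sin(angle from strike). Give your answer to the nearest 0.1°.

The section lies 20° from the strike.
tan(apparent dip) = tan 56° · sin 20° = 0.5071
α = arctan(0.5071) = 26.89°

26.9°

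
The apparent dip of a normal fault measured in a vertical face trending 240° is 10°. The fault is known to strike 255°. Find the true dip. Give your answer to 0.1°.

34.3°

β = acute angle between strike 255° and section 240° = 15°.
tan δ = tan α / sin β = tan 10° / sin 15° = 0.1763 / 0.2588 = 0.6813
true dip = arctan 0.6813 = 34.27°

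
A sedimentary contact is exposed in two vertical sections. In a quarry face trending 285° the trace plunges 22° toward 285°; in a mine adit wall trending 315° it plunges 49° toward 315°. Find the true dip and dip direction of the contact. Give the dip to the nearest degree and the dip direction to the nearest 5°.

Each apparent-dip line lies in the plane. As unit vectors (x east, y north, z up), v₁ plunges 22°→285° and v₂ plunges 49°→315°.
The plane normal is n = v₁ × v₂ ∝ (0.007, 0.502, 0.304).
Dip δ = arctan(|n_h|/n_z) = arctan(0.502/0.304) = 58.8°.
The horizontal component of n points toward azimuth atan2(n_x, n_y) = 1°, the dip direction.

true dip 59°, dip direction 000°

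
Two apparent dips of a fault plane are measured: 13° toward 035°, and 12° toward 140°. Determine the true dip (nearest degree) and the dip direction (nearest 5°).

Each apparent-dip line lies in the plane. As unit vectors (x east, y north, z up), v₁ plunges 13°→035° and v₂ plunges 12°→140°.
n = v₁ × v₂ = (0.335, 0.025, 0.921) (taken with n_z > 0).
True dip = arccos(n_z / |n|) = arccos(0.9396) = 20.0°.
Dip direction = azimuth of (n_x, n_y) = atan2(0.335, 0.025) = 86°.

true dip 20°, dip direction 085°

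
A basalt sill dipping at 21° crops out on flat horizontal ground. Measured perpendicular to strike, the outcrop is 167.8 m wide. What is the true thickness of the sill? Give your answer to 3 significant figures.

True thickness t = w · sin(dip) = 167.8 × sin 21°
t = 167.8 × 0.3584 = 60.134 m

60.1 m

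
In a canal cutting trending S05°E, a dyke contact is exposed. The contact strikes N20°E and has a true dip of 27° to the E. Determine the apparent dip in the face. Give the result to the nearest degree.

The section lies 25° from the strike.
tan α = tan 27° × sin 25° = 0.5095 × 0.4226 = 0.2153
apparent dip = arctan 0.2153 = 12.15°

12°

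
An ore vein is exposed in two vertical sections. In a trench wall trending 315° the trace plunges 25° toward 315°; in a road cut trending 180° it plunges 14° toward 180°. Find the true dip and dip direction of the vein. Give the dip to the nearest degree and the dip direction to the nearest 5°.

true dip 43°, dip direction 255°

Represent each trace as a vector plunging at its apparent dip toward its trend (east-north-up frame): v₁ = (-0.641, 0.641, -0.423), v₂ = (0.000, -0.970, -0.242).
The plane normal is n = v₁ × v₂ ∝ (-0.565, -0.155, 0.622).
True dip = arccos(n_z / |n|) = arccos(0.7278) = 43.3°.
Dip direction = atan2(-0.565, -0.155) = 255° (azimuth of n's horizontal projection).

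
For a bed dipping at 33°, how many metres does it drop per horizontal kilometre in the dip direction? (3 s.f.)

drop per km = 1000 × tan 33° = 1000 × 0.6494

649 m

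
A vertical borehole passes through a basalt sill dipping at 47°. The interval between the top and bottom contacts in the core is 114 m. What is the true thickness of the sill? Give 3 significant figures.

77.7 m

True thickness t = h · cos(dip) = 114 × cos 47°
t = 114 × 0.6820 = 77.748 m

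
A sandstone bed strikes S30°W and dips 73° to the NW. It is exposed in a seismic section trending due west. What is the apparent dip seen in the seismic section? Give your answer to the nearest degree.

71°

The strike is S30°W and the section trends due west; the acute angle between them is β = 60°.
tan(apparent dip) = tan 73° · sin 60° = 2.8326
apparent dip = arctan 2.8326 = 70.56°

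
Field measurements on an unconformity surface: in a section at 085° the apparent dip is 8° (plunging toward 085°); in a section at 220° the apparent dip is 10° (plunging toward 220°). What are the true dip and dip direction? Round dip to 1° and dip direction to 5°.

true dip 23°, dip direction 155°

Each apparent-dip line lies in the plane. As unit vectors (x east, y north, z up), v₁ plunges 8°→085° and v₂ plunges 10°→220°.
n = v₁ × v₂ = (0.120, -0.259, 0.690) (taken with n_z > 0).
True dip = arccos(n_z / |n|) = arccos(0.9238) = 22.5°.
Dip direction = atan2(0.120, -0.259) = 155° (azimuth of n's horizontal projection).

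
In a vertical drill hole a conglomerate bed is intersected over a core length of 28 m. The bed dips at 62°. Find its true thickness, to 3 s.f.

True thickness t = h · cos(dip) = 28 × cos 62°
t = 28 × 0.4695 = 13.145 m

13.1 m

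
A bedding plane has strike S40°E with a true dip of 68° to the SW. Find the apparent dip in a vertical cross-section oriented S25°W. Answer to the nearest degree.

66°

Angle between strike (S40°E) and section (S25°W): β = 65°.
tan(apparent dip) = tan 68° · sin 65° = 2.2432
α = arctan(2.2432) = 65.97°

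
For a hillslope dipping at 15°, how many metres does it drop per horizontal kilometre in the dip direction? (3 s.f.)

drop per km = 1000 × tan 15° = 1000 × 0.2679

268 m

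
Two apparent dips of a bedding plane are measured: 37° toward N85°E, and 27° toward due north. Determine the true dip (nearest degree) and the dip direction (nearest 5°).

The two traces are lines in the plane: v₁ = (sin 85°·cos 37°, cos 85°·cos 37°, −sin 37°), v₂ = (sin 0°·cos 27°, cos 0°·cos 27°, −sin 27°).
Cross product v₁ × v₂ gives the pole to the plane: n ∝ (0.505, 0.361, 0.709).
True dip = arccos(n_z / |n|) = arccos(0.7524) = 41.2°.
Dip direction = atan2(0.505, 0.361) = 54° (azimuth of n's horizontal projection).

true dip 41°, dip direction 055°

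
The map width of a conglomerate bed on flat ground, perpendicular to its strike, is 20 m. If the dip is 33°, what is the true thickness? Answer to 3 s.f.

True thickness t = w · sin(dip) = 20 × sin 33°
t = 20 × 0.5446 = 10.893 m

10.9 m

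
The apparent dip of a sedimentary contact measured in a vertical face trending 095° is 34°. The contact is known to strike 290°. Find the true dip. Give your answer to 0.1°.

69.0°

The section is 15° from the strike.
tan δ = tan α / sin β = tan 34° / sin 15° = 0.6745 / 0.2588 = 2.6061
true dip = arctan 2.6061 = 69.01°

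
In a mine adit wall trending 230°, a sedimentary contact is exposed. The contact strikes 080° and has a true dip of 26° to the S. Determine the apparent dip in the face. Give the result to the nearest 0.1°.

The section lies 30° from the strike.
tan(apparent dip) = tan 26° · sin 30° = 0.2439
apparent dip = arctan 0.2439 = 13.71°

13.7°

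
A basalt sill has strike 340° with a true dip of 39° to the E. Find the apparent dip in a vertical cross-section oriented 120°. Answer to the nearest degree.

27°

The section lies 40° from the strike.
tan α = tan 39° × sin 40° = 0.8098 × 0.6428 = 0.5205
α = arctan(0.5205) = 27.50°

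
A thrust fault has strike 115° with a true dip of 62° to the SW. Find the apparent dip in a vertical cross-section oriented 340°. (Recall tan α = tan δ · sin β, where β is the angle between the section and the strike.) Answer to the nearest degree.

53°

The strike is 115° and the section trends 340°; the acute angle between them is β = 45°.
tan(apparent dip) = tan 62° · sin 45° = 1.3299
α = arctan(1.3299) = 53.06°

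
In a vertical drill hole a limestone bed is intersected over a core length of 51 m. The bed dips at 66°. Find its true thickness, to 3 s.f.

True thickness t = h · cos(dip) = 51 × cos 66°
t = 51 × 0.4067 = 20.744 m

20.7 m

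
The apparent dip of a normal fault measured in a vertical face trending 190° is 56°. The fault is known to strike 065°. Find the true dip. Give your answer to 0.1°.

61.1°

β = acute angle between strike 065° and section 190° = 55°.
tan δ = tan α / sin β = tan 56° / sin 55° = 1.4826 / 0.8192 = 1.8099
δ = arctan(1.8099) = 61.08°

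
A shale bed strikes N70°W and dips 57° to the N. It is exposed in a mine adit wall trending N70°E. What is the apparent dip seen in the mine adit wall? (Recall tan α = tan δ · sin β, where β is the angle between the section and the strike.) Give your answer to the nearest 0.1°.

44.7°

The section lies 40° from the strike.
tan α = tan 57° × sin 40° = 1.5399 × 0.6428 = 0.9898
apparent dip = arctan 0.9898 = 44.71°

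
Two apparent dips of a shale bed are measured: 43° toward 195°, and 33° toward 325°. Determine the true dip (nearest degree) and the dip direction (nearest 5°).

Each apparent-dip line lies in the plane. As unit vectors (x east, y north, z up), v₁ plunges 43°→195° and v₂ plunges 33°→325°.
The plane normal is n = v₁ × v₂ ∝ (-0.853, -0.225, 0.470).
True dip = arccos(n_z / |n|) = arccos(0.4700) = 62.0°.
Dip direction = azimuth of (n_x, n_y) = atan2(-0.853, -0.225) = 255°.

true dip 62°, dip direction 255°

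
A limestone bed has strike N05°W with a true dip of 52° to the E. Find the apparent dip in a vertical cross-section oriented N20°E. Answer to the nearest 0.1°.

The section lies 25° from the strike.
tan α = tan 52° × sin 25° = 1.2799 × 0.4226 = 0.5409
apparent dip = arctan 0.5409 = 28.41°

28.4°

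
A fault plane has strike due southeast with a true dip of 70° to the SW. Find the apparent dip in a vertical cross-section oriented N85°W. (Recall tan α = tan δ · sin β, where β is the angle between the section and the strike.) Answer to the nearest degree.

60°

The section lies 40° from the strike.
tan(apparent dip) = tan 70° · sin 40° = 1.7660
apparent dip = arctan 1.7660 = 60.48°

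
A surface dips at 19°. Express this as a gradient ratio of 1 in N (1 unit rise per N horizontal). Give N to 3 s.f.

1 : N means tan θ = 1/N, so N = 1/tan 19° = 1/0.3443

1 in 2.90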